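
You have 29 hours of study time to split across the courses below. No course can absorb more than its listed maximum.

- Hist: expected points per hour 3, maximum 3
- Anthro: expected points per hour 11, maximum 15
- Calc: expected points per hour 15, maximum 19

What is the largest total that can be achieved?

395

Highest expected points per hour first: Calc 15 > Anthro 11 > Hist 3.
Calc takes 19 to reach its cap of 19 ; 10 left.
Only 10 left; Anthro takes them to reach 10.
Total = 11×10 + 15×19 = 395.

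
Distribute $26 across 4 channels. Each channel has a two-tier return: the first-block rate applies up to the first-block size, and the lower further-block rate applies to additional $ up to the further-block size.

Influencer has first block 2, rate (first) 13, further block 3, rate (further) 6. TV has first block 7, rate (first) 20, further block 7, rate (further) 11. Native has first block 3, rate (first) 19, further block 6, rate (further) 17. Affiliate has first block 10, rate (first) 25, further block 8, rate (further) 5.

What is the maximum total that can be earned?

Order all 8 blocks by rate: Affiliate/tier1 25 > TV/tier1 20 > Native/tier1 19 > Native/tier2 17 > Influencer/tier1 13 > TV/tier2 11 > Influencer/tier2 6 > Affiliate/tier2 5.
Fill Affiliate tier1 block (10 at 25) ; 16 left.
TV tier1 at 20: fill all 7 ; 9 left.
Fill Native tier1 block (3 at 19) ; 6 left.
Native/tier2 (17): +6 ; 0 left.
Total = 25×10 + 20×7 + 19×3 + 17×6 = 549.

549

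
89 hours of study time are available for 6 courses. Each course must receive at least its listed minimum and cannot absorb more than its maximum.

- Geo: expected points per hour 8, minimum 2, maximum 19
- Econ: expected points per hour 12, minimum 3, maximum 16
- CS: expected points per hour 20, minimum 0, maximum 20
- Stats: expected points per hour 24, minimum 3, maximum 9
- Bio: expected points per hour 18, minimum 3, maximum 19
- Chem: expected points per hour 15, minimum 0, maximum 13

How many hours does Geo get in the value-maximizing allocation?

12

Meeting every minimum uses 2+3+0+3+3+0 = 11 hours, leaving 78.
Order the courses by expected points per hour: Stats 24 > CS 20 > Bio 18 > Chem 15 > Econ 12 > Geo 8.
Stats takes 6 more to reach its cap of 9 — 72 left.
CS: +20 to 20 (cap) — 52 left.
Bio takes 16 more to reach its cap of 19 — 36 left.
Give Chem 13 more to hit its cap of 13 — 23 left.
Econ: +13 to 16 (cap) — 10 left.
Only 10 left; Geo takes them to reach 12.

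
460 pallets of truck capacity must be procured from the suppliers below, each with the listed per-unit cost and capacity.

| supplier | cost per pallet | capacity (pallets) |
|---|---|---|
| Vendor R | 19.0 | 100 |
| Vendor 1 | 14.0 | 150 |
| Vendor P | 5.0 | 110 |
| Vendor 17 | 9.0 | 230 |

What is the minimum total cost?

Fill from the cheapest supplier first.
Take 110 from Vendor P at 5.0 → need 350 more.
Vendor 17 at 9.0: take all 230 pallets → 120 still needed.
Vendor 1 at 14.0: take 120 of its 150 → requirement met.
Vendor R: unused.
Cost = 110×5.0 + 230×9.0 + 120×14.0 = 4300.

4300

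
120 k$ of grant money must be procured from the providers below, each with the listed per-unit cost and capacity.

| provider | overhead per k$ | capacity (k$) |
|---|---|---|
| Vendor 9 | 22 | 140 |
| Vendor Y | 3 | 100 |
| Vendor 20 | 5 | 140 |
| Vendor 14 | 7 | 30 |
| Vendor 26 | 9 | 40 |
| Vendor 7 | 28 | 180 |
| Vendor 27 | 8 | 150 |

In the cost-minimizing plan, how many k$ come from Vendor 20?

Use providers in increasing cost order.
Take 100 from Vendor Y at 3 → need 20 more.
Vendor 20 (5): take the remaining 20 → done.
Vendor 14, Vendor 27, Vendor 26, Vendor 9, Vendor 7: unused.

20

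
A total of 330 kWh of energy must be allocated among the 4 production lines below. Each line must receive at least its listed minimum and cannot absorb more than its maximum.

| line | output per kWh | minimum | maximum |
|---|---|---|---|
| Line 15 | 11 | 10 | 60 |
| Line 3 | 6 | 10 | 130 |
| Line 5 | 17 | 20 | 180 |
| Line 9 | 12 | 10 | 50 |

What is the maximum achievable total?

Meeting every minimum uses 10+10+20+10 = 50 kWh, leaving 280.
Order the production lines by output per kWh: Line 5 17 > Line 9 12 > Line 15 11 > Line 3 6.
Line 5: +160 to 180 (cap) — 120 left.
Line 9 takes 40 more to reach its cap of 50 — 80 left.
Give Line 15 50 more to hit its cap of 60 — 30 left.
Line 3 has room for 120 more but only 30 remain, so it gets 40.
Total = 11×60 + 6×40 + 17×180 + 12×50 = 4560.

4560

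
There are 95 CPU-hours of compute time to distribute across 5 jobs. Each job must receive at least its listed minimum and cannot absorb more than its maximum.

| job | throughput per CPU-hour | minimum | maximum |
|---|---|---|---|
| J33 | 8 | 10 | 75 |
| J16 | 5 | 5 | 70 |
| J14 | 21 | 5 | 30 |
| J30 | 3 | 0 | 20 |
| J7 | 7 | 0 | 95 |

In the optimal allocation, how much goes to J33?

60

Meeting every minimum uses 10+5+5+0+0 = 20 CPU-hours, leaving 75.
Rank by throughput per CPU-hour: J14 21 > J33 8 > J7 7 > J16 5 > J30 3.
J14 takes 25 more to reach its cap of 30 → 50 left.
Only 50 left; J33 takes them to reach 60.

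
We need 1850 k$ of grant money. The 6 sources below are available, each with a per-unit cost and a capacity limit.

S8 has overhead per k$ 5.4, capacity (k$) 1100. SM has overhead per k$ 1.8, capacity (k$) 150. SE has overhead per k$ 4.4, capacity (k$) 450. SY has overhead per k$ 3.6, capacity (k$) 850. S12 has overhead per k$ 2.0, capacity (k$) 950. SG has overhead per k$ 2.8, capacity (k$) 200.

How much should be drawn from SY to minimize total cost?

Cheapest first:
SM (1.8): use full 150 — 1700 k$ to go.
S12 (2.0): use full 950 — 750 k$ to go.
Take 200 from SG at 2.8 — need 550 more.
SY at 3.6: take 550 of its 850 — requirement met.
SE, S8: unused.

550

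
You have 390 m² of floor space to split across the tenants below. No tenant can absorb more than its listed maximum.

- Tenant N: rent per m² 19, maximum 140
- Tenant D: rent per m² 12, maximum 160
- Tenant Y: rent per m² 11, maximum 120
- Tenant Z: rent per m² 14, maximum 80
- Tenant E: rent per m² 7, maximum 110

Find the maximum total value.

5810

Highest rent per m² first: Tenant N 19 > Tenant Z 14 > Tenant D 12 > Tenant Y 11 > Tenant E 7.
Give Tenant N 140 to hit its cap of 140 ; 250 left.
Give Tenant Z 80 to hit its cap of 80 ; 170 left.
Tenant D: +160 to 160 (cap) ; 10 left.
Tenant Y has room for 120 but only 10 remain, so it gets 10.
Total = 19×140 + 12×160 + 11×10 + 14×80 = 5810.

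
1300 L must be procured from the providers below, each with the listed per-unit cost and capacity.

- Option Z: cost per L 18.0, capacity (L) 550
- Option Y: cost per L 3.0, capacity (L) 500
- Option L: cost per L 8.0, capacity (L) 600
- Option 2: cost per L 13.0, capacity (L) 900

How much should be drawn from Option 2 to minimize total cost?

200

Use providers in increasing cost order.
Take 500 from Option Y at 3.0 → need 800 more.
Take 600 from Option L at 8.0 → need 200 more.
Option 2 at 13.0: take 200 of its 900 → requirement met.
Option Z: unused.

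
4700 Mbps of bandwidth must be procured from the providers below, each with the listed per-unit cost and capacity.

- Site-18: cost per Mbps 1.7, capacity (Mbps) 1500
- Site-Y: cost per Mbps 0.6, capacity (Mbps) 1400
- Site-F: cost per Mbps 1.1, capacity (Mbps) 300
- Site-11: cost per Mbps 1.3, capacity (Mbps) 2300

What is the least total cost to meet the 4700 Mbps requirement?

Fill from the cheapest provider first.
Take 1400 from Site-Y at 0.6 — need 3300 more.
Site-F (1.1): use full 300 — 3000 Mbps to go.
Site-11 at 1.3: take all 2300 Mbps — 700 still needed.
Take 700 from Site-18 at 1.7 to finish.
Cost = 1400×0.6 + 300×1.1 + 2300×1.3 + 700×1.7 = 5350.

5350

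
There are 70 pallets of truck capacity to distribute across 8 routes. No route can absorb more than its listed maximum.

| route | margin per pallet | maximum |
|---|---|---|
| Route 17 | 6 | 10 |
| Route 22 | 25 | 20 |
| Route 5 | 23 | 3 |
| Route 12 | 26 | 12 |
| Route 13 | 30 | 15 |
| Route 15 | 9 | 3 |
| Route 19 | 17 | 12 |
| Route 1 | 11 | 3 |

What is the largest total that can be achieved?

Rank by margin per pallet: Route 13 30 > Route 12 26 > Route 22 25 > Route 5 23 > Route 19 17 > Route 1 11 > Route 15 9 > Route 17 6.
Route 13 takes 15 to reach its cap of 15 — 55 left.
Route 12: +12 to 12 (cap) — 43 left.
Route 22 takes 20 to reach its cap of 20 — 23 left.
Give Route 5 3 to hit its cap of 3 — 20 left.
Route 19: +12 to 12 (cap) — 8 left.
Route 1 takes 3 to reach its cap of 3 — 5 left.
Give Route 15 3 to hit its cap of 3 — 2 left.
Route 17 has room for 10 but only 2 remain, so it gets 2.
Total = 6×2 + 25×20 + 23×3 + 26×12 + 30×15 + 9×3 + 17×12 + 11×3 = 1607.

1607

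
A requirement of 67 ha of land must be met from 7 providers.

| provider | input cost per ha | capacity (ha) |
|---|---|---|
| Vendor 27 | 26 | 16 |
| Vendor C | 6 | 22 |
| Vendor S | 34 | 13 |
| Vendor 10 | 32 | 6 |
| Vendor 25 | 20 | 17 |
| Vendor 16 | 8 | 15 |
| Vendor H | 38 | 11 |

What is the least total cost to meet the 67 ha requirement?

Use providers in increasing cost order.
Vendor C (6): use full 22 ; 45 ha to go.
Vendor 16 (8): use full 15 ; 30 ha to go.
Vendor 25 (20): use full 17 ; 13 ha to go.
Vendor 27 at 26: take 13 of its 16 ; requirement met.
Vendor 10, Vendor S, Vendor H: unused.
Cost = 22×6 + 15×8 + 17×20 + 13×26 = 930.

930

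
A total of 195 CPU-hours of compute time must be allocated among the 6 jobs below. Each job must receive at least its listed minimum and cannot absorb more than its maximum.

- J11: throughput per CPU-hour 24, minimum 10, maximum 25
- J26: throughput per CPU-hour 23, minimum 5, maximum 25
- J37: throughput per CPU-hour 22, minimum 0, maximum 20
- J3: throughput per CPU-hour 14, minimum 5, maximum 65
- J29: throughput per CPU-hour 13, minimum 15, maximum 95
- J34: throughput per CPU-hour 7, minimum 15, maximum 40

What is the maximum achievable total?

3215

Meeting every minimum uses 10+5+0+5+15+15 = 50 CPU-hours, leaving 145.
Order the jobs by throughput per CPU-hour: J11 24 > J26 23 > J37 22 > J3 14 > J29 13 > J34 7.
Give J11 15 more to hit its cap of 25 — 130 left.
J26: +20 to 25 (cap) — 110 left.
Give J37 20 more to hit its cap of 20 — 90 left.
J3: +60 to 65 (cap) — 30 left.
J29 has room for 80 more but only 30 remain, so it gets 45.
Total = 24×25 + 23×25 + 22×20 + 14×65 + 13×45 + 7×15 = 3215.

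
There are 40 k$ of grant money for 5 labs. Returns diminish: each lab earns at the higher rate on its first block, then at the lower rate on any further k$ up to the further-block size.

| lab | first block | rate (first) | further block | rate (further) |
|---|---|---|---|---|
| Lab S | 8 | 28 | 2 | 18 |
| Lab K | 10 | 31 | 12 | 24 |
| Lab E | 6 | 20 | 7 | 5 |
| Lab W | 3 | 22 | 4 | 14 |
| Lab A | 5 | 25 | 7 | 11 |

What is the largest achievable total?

Treat each block as its own option and order by rate: Lab K/first 31 > Lab S/first 28 > Lab A/first 25 > Lab K/second 24 > Lab W/first 22 > Lab E/first 20 > Lab S/second 18 > Lab W/second 14 > Lab A/second 11 > Lab E/second 5.
Fill Lab K first block (10 at 31) ; 30 left.
Fill Lab S first block (8 at 28) ; 22 left.
Lab A/first (25): +5 ; 17 left.
Fill Lab K second block (12 at 24) ; 5 left.
Lab W first at 22: fill all 3 ; 2 left.
Lab E/first: +2 of 6 at 20; pool empty.
Total = 31×10 + 28×8 + 25×5 + 24×12 + 22×3 + 20×2 = 1053.

1053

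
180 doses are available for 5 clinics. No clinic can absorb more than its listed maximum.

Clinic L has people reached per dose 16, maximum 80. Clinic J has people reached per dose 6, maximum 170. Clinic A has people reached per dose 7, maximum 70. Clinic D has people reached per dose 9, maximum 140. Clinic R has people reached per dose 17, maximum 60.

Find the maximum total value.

Highest people reached per dose first: Clinic R 17 > Clinic L 16 > Clinic D 9 > Clinic A 7 > Clinic J 6.
Give Clinic R 60 to hit its cap of 60 ; 120 left.
Clinic L: +80 to 80 (cap) ; 40 left.
Only 40 left; Clinic D takes them to reach 40.
Total = 16×80 + 9×40 + 17×60 = 2660.

2660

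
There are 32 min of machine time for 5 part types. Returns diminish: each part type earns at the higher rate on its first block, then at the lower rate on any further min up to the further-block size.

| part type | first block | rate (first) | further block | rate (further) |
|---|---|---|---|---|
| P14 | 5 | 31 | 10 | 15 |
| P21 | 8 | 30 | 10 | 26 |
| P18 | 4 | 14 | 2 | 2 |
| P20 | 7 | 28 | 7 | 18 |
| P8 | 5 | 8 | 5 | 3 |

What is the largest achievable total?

Treat each block as its own option and order by rate: P14/T1 31 > P21/T1 30 > P20/T1 28 > P21/T2 26 > P20/T2 18 > P14/T2 15 > P18/T1 14 > P8/T1 8 > P8/T2 3 > P18/T2 2.
P14 T1 at 31: fill all 5 ; 27 left.
P21/T1 (30): +8 ; 19 left.
Fill P20 T1 block (7 at 28) ; 12 left.
P21 T2 at 26: fill all 10 ; 2 left.
P20 T2 at 18: only 2 left, fill 2.
Total = 31×5 + 30×8 + 28×7 + 26×10 + 18×2 = 887.

887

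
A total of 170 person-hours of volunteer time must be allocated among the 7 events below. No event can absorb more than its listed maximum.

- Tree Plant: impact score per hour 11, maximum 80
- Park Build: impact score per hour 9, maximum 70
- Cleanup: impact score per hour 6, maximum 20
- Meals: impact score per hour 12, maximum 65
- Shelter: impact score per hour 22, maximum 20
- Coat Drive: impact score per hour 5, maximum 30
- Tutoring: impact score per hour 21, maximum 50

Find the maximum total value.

2655

Order the events by impact score per hour: Shelter 22 > Tutoring 21 > Meals 12 > Tree Plant 11 > Park Build 9 > Cleanup 6 > Coat Drive 5.
Shelter takes 20 to reach its cap of 20 ; 150 left.
Tutoring: +50 to 50 (cap) ; 100 left.
Give Meals 65 to hit its cap of 65 ; 35 left.
Only 35 left; Tree Plant takes them to reach 35.
Total = 11×35 + 12×65 + 22×20 + 21×50 = 2655.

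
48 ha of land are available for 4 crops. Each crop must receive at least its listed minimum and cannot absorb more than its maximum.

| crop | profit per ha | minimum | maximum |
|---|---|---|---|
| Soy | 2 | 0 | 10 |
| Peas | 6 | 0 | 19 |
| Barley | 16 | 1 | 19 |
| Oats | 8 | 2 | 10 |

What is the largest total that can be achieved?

498

Meeting every minimum uses 0+0+1+2 = 3 ha, leaving 45.
Rank by profit per ha: Barley 16 > Oats 8 > Peas 6 > Soy 2.
Barley: +18 to 19 (cap) → 27 left.
Give Oats 8 more to hit its cap of 10 → 19 left.
Peas: +19 to 19 (cap) → 0 left.
Total = 6×19 + 16×19 + 8×10 = 498.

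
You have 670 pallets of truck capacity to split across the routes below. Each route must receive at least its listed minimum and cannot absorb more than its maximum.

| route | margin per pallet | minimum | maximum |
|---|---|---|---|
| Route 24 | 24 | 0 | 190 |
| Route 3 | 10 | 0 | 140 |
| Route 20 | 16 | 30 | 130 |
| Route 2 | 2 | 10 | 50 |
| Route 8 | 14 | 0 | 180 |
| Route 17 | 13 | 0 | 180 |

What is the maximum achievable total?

Meeting every minimum uses 0+0+30+10+0+0 = 40 pallets, leaving 630.
Order the routes by margin per pallet: Route 24 24 > Route 20 16 > Route 8 14 > Route 17 13 > Route 3 10 > Route 2 2.
Give Route 24 190 more to hit its cap of 190 — 440 left.
Give Route 20 100 more to hit its cap of 130 — 340 left.
Route 8: +180 to 180 (cap) — 160 left.
Route 17: +160 (room for 180) → 160. Pool exhausted.
Total = 24×190 + 16×130 + 2×10 + 14×180 + 13×160 = 11260.

11260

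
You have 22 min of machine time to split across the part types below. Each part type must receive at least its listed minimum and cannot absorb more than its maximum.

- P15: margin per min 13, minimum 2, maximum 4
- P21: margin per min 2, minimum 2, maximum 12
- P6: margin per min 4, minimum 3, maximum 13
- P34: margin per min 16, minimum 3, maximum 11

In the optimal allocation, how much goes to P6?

5

Meeting every minimum uses 2+2+3+3 = 10 min, leaving 12.
Order the part types by margin per min: P34 16 > P15 13 > P6 4 > P21 2.
P34 takes 8 more to reach its cap of 11 ; 4 left.
P15: +2 to 4 (cap) ; 2 left.
P6 has room for 10 more but only 2 remain, so it gets 5.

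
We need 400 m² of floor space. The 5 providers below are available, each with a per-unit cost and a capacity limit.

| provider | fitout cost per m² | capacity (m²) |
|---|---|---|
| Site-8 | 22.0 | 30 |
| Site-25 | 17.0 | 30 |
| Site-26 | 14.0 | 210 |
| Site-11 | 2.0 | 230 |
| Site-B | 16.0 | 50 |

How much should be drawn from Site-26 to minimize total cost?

170

Fill from the cheapest provider first.
Site-11 at 2.0: take all 230 m² → 170 still needed.
Site-26 (14.0): take the remaining 170 → done.
Site-B, Site-25, Site-8: unused.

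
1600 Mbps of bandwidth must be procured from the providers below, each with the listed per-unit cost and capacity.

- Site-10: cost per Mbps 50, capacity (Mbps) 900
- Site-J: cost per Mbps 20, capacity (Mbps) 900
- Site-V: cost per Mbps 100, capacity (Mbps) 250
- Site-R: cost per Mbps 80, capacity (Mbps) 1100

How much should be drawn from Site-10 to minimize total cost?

Fill from the cheapest provider first.
Site-J (20): use full 900 — 700 Mbps to go.
Site-10 (50): take the remaining 700 — done.
Site-R, Site-V: unused.

700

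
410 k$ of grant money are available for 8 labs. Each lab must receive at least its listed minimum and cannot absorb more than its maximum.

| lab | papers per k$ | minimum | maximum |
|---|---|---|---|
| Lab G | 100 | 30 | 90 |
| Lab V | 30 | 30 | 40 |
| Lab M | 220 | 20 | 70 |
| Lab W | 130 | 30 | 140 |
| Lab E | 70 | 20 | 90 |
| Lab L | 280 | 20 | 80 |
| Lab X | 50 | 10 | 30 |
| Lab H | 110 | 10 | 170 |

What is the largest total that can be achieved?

65100

Meeting every minimum uses 30+30+20+30+20+20+10+10 = 170 k$, leaving 240.
Order the labs by papers per k$: Lab L 280 > Lab M 220 > Lab W 130 > Lab H 110 > Lab G 100 > Lab E 70 > Lab X 50 > Lab V 30.
Lab L takes 60 more to reach its cap of 80 — 180 left.
Lab M: +50 to 70 (cap) — 130 left.
Give Lab W 110 more to hit its cap of 140 — 20 left.
Lab H: +20 (room for 160) → 30. Pool exhausted.
Total = 100×30 + 30×30 + 220×70 + 130×140 + 70×20 + 280×80 + 50×10 + 110×30 = 65100.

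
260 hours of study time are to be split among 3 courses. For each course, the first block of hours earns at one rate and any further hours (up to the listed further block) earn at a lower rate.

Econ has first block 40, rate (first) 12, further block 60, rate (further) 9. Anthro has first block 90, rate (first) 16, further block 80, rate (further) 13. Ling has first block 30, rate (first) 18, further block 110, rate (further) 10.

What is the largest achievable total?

Rank every tier by rate: Ling/T1 18 > Anthro/T1 16 > Anthro/T2 13 > Econ/T1 12 > Ling/T2 10 > Econ/T2 9.
Ling T1 at 18: fill all 30 → 230 left.
Anthro T1 at 16: fill all 90 → 140 left.
Anthro T2 at 13: fill all 80 → 60 left.
Fill Econ T1 block (40 at 12) → 20 left.
Ling T2 at 10: only 20 left, fill 20.
Total = 18×30 + 16×90 + 13×80 + 12×40 + 10×20 = 3700.

3700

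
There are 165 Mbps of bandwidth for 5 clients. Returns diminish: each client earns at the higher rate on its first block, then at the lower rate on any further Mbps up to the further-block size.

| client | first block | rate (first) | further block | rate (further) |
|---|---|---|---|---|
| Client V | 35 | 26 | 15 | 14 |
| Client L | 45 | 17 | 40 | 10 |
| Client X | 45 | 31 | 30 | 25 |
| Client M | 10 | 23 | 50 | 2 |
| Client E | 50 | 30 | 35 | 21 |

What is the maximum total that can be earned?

4670

Order all 10 blocks by rate: Client X/tier1 31 > Client E/tier1 30 > Client V/tier1 26 > Client X/tier2 25 > Client M/tier1 23 > Client E/tier2 21 > Client L/tier1 17 > Client V/tier2 14 > Client L/tier2 10 > Client M/tier2 2.
Client X/tier1 (31): +45 — 120 left.
Client E tier1 at 30: fill all 50 — 70 left.
Client V/tier1 (26): +35 — 35 left.
Client X/tier2 (25): +30 — 5 left.
Client M tier1 at 23: only 5 left, fill 5.
Total = 31×45 + 30×50 + 26×35 + 25×30 + 23×5 = 4670.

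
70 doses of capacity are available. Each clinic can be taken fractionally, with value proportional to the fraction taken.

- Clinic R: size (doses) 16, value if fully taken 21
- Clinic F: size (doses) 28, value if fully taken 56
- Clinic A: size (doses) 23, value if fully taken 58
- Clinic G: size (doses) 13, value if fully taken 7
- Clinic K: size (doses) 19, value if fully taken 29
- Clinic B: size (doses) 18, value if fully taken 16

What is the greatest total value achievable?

Sort by value density: Clinic A 58/23≈2.52, Clinic F 56/28≈2, Clinic K 29/19≈1.53, Clinic R 21/16≈1.31, Clinic B 16/18≈0.889, Clinic G 7/13≈0.538.
Clinic A: take in full, 23 doses for value 58 → 47 left.
Clinic F: take in full, 28 doses for value 56 → 19 left.
Clinic K: take in full, 19 doses for value 29 → 0 left.
Total value = 143.

143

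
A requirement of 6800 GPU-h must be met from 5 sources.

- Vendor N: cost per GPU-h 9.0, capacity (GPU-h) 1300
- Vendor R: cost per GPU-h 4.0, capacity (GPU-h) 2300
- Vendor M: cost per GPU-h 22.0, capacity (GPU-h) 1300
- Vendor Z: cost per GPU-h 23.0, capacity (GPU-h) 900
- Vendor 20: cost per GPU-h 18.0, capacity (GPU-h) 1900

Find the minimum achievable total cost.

83700

Use sources in increasing cost order.
Vendor R at 4.0: take all 2300 GPU-h ; 4500 still needed.
Take 1300 from Vendor N at 9.0 ; need 3200 more.
Vendor 20 (18.0): use full 1900 ; 1300 GPU-h to go.
Vendor M (22.0): use full 1300 ; 0 GPU-h to go.
Vendor Z: unused.
Cost = 2300×4.0 + 1300×9.0 + 1900×18.0 + 1300×22.0 = 83700.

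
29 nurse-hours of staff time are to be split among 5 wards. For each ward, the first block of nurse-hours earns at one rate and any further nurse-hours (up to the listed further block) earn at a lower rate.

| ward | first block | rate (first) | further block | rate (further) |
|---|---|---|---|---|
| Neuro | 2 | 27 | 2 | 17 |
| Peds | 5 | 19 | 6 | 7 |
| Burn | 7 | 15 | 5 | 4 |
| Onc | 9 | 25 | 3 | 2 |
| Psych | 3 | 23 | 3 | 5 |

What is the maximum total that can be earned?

Rank every tier by rate: Neuro/T1 27 > Onc/T1 25 > Psych/T1 23 > Peds/T1 19 > Neuro/T2 17 > Burn/T1 15 > Peds/T2 7 > Psych/T2 5 > Burn/T2 4 > Onc/T2 2.
Neuro/T1 (27): +2 ; 27 left.
Onc/T1 (25): +9 ; 18 left.
Psych T1 at 23: fill all 3 ; 15 left.
Fill Peds T1 block (5 at 19) ; 10 left.
Neuro/T2 (17): +2 ; 8 left.
Burn/T1 (15): +7 ; 1 left.
Peds/T2: +1 of 6 at 7; pool empty.
Total = 27×2 + 25×9 + 23×3 + 19×5 + 17×2 + 15×7 + 7×1 = 589.

589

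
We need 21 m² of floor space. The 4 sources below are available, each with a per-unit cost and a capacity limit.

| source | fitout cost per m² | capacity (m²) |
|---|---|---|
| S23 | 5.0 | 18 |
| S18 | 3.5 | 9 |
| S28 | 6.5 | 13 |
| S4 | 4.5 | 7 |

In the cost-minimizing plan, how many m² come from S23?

5

Use sources in increasing cost order.
S18 at 3.5: take all 9 m² ; 12 still needed.
Take 7 from S4 at 4.5 ; need 5 more.
Take 5 from S23 at 5.0 to finish.
S28: unused.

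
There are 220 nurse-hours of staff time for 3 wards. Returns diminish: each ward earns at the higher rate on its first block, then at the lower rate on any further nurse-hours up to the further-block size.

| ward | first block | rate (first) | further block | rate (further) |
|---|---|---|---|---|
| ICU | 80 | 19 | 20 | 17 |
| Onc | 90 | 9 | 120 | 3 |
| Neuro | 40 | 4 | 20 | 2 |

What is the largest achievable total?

2790

Treat each block as its own option and order by rate: ICU/tier1 19 > ICU/tier2 17 > Onc/tier1 9 > Neuro/tier1 4 > Onc/tier2 3 > Neuro/tier2 2.
ICU/tier1 (19): +80 ; 140 left.
ICU tier2 at 17: fill all 20 ; 120 left.
Onc tier1 at 9: fill all 90 ; 30 left.
Neuro/tier1: +30 of 40 at 4; pool empty.
Total = 19×80 + 17×20 + 9×90 + 4×30 = 2790.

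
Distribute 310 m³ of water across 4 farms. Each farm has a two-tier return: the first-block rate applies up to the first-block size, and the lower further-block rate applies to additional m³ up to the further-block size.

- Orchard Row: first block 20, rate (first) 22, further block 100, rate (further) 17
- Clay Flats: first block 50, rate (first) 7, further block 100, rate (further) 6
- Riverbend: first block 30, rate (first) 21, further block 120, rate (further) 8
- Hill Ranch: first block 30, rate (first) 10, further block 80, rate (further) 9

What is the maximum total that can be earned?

4190

Order all 8 blocks by rate: Orchard Row/first 22 > Riverbend/first 21 > Orchard Row/second 17 > Hill Ranch/first 10 > Hill Ranch/second 9 > Riverbend/second 8 > Clay Flats/first 7 > Clay Flats/second 6.
Orchard Row first at 22: fill all 20 — 290 left.
Riverbend first at 21: fill all 30 — 260 left.
Orchard Row/second (17): +100 — 160 left.
Hill Ranch first at 10: fill all 30 — 130 left.
Hill Ranch/second (9): +80 — 50 left.
50 remain; put them into Riverbend second at 8.
Total = 22×20 + 21×30 + 17×100 + 10×30 + 9×80 + 8×50 = 4190.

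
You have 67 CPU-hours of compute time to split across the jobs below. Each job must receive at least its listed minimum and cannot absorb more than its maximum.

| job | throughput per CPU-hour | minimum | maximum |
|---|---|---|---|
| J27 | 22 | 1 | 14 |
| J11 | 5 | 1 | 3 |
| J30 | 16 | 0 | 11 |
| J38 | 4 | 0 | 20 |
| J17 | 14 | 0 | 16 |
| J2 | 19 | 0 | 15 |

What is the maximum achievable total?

Meeting every minimum uses 1+1+0+0+0+0 = 2 CPU-hours, leaving 65.
Rank by throughput per CPU-hour: J27 22 > J2 19 > J30 16 > J17 14 > J11 5 > J38 4.
J27 takes 13 more to reach its cap of 14 → 52 left.
Give J2 15 more to hit its cap of 15 → 37 left.
J30: +11 to 11 (cap) → 26 left.
Give J17 16 more to hit its cap of 16 → 10 left.
J11: +2 to 3 (cap) → 8 left.
J38 has room for 20 more but only 8 remain, so it gets 8.
Total = 22×14 + 5×3 + 16×11 + 4×8 + 14×16 + 19×15 = 1040.

1040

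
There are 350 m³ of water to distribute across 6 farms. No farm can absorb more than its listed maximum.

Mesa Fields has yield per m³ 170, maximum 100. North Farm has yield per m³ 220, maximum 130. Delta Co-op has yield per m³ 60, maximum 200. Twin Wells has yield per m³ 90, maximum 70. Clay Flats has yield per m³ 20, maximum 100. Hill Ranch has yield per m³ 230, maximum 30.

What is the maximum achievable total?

Order the farms by yield per m³: Hill Ranch 230 > North Farm 220 > Mesa Fields 170 > Twin Wells 90 > Delta Co-op 60 > Clay Flats 20.
Hill Ranch takes 30 to reach its cap of 30 → 320 left.
North Farm takes 130 to reach its cap of 130 → 190 left.
Mesa Fields: +100 to 100 (cap) → 90 left.
Twin Wells takes 70 to reach its cap of 70 → 20 left.
Delta Co-op has room for 200 but only 20 remain, so it gets 20.
Total = 170×100 + 220×130 + 60×20 + 90×70 + 230×30 = 60000.

60000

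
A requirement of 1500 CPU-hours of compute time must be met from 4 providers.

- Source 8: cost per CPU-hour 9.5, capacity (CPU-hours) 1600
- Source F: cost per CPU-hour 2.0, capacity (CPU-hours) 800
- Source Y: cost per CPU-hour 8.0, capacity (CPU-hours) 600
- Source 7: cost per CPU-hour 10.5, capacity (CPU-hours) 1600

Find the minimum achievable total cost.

Fill from the cheapest provider first.
Take 800 from Source F at 2.0 — need 700 more.
Take 600 from Source Y at 8.0 — need 100 more.
Take 100 from Source 8 at 9.5 to finish.
Source 7: unused.
Cost = 800×2.0 + 600×8.0 + 100×9.5 = 7350.

7350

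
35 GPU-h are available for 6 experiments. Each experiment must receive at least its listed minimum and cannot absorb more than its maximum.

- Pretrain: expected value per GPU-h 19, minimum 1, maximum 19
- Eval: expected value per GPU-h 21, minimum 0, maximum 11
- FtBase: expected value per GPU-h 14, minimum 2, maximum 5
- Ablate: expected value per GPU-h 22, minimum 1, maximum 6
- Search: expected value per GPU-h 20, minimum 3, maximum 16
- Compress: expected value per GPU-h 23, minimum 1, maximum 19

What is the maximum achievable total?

Meeting every minimum uses 1+0+2+1+3+1 = 8 GPU-h, leaving 27.
Highest expected value per GPU-h first: Compress 23 > Ablate 22 > Eval 21 > Search 20 > Pretrain 19 > FtBase 14.
Compress takes 18 more to reach its cap of 19 → 9 left.
Give Ablate 5 more to hit its cap of 6 → 4 left.
Eval: +4 (room for 11) → 4. Pool exhausted.
Total = 19×1 + 21×4 + 14×2 + 22×6 + 20×3 + 23×19 = 760.

760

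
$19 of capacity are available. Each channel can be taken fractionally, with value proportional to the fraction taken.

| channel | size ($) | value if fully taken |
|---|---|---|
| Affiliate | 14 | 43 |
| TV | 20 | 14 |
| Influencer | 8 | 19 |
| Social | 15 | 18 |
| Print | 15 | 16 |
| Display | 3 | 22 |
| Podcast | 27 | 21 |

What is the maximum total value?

Rank by value-to-size ratio: Display 22/3≈7.33, Affiliate 43/14≈3.07, Influencer 19/8≈2.38, Social 18/15≈1.2, Print 16/15≈1.07, Podcast 21/27≈0.778, TV 14/20≈0.7.
All 3 $ of Display fit (value 22) → 16 remain.
Take all of Affiliate (14 $, value 43) → 2 $ left.
2 $ left: a 2/8 share of Influencer gives 19×2/8 = 4.75.
Total value = 69.75.

69.75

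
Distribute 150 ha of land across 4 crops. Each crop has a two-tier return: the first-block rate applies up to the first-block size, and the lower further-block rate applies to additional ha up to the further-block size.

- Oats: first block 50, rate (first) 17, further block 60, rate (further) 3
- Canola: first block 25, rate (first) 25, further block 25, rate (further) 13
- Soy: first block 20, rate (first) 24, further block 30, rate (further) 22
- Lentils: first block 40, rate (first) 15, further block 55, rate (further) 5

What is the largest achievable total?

2990

Treat each block as its own option and order by rate: Canola/T1 25 > Soy/T1 24 > Soy/T2 22 > Oats/T1 17 > Lentils/T1 15 > Canola/T2 13 > Lentils/T2 5 > Oats/T2 3.
Canola/T1 (25): +25 → 125 left.
Fill Soy T1 block (20 at 24) → 105 left.
Fill Soy T2 block (30 at 22) → 75 left.
Fill Oats T1 block (50 at 17) → 25 left.
Lentils T1 at 15: only 25 left, fill 25.
Total = 25×25 + 24×20 + 22×30 + 17×50 + 15×25 = 2990.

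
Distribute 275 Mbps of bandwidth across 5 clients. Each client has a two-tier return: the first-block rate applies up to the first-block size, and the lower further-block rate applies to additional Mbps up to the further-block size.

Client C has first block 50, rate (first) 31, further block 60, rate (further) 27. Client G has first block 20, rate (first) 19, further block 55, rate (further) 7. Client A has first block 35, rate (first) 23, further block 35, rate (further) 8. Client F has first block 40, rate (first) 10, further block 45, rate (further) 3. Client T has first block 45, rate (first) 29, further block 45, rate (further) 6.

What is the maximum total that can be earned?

Order all 10 blocks by rate: Client C/tier1 31 > Client T/tier1 29 > Client C/tier2 27 > Client A/tier1 23 > Client G/tier1 19 > Client F/tier1 10 > Client A/tier2 8 > Client G/tier2 7 > Client T/tier2 6 > Client F/tier2 3.
Fill Client C tier1 block (50 at 31) — 225 left.
Fill Client T tier1 block (45 at 29) — 180 left.
Fill Client C tier2 block (60 at 27) — 120 left.
Client A tier1 at 23: fill all 35 — 85 left.
Fill Client G tier1 block (20 at 19) — 65 left.
Client F tier1 at 10: fill all 40 — 25 left.
25 remain; put them into Client A tier2 at 8.
Total = 31×50 + 29×45 + 27×60 + 23×35 + 19×20 + 10×40 + 8×25 = 6260.

6260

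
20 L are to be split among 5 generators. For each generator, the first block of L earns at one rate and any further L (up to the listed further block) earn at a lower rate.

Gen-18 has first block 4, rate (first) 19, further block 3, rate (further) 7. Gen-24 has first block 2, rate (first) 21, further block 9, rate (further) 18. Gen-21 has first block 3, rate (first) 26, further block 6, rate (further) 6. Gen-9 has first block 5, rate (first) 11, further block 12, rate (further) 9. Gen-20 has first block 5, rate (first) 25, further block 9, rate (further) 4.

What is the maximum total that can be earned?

Rank every tier by rate: Gen-21/tier1 26 > Gen-20/tier1 25 > Gen-24/tier1 21 > Gen-18/tier1 19 > Gen-24/tier2 18 > Gen-9/tier1 11 > Gen-9/tier2 9 > Gen-18/tier2 7 > Gen-21/tier2 6 > Gen-20/tier2 4.
Fill Gen-21 tier1 block (3 at 26) — 17 left.
Gen-20 tier1 at 25: fill all 5 — 12 left.
Gen-24/tier1 (21): +2 — 10 left.
Gen-18 tier1 at 19: fill all 4 — 6 left.
6 remain; put them into Gen-24 tier2 at 18.
Total = 26×3 + 25×5 + 21×2 + 19×4 + 18×6 = 429.

429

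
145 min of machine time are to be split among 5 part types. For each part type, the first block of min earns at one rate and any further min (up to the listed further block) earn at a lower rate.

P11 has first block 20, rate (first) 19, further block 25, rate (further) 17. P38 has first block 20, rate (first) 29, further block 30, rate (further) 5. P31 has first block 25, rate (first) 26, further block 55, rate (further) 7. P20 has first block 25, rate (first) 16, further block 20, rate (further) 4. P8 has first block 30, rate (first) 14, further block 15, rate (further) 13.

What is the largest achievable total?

2855

Order all 10 blocks by rate: P38/T1 29 > P31/T1 26 > P11/T1 19 > P11/T2 17 > P20/T1 16 > P8/T1 14 > P8/T2 13 > P31/T2 7 > P38/T2 5 > P20/T2 4.
P38/T1 (29): +20 — 125 left.
P31/T1 (26): +25 — 100 left.
P11 T1 at 19: fill all 20 — 80 left.
P11 T2 at 17: fill all 25 — 55 left.
Fill P20 T1 block (25 at 16) — 30 left.
P8 T1 at 14: fill all 30 — 0 left.
Total = 29×20 + 26×25 + 19×20 + 17×25 + 16×25 + 14×30 = 2855.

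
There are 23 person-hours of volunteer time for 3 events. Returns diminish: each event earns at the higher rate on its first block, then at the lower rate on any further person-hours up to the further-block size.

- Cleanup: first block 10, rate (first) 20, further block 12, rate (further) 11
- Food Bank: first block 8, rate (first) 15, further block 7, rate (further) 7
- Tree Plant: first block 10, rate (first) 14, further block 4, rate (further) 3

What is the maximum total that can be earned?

Rank every tier by rate: Cleanup/tier1 20 > Food Bank/tier1 15 > Tree Plant/tier1 14 > Cleanup/tier2 11 > Food Bank/tier2 7 > Tree Plant/tier2 3.
Fill Cleanup tier1 block (10 at 20) → 13 left.
Fill Food Bank tier1 block (8 at 15) → 5 left.
Tree Plant/tier1: +5 of 10 at 14; pool empty.
Total = 20×10 + 15×8 + 14×5 = 390.

390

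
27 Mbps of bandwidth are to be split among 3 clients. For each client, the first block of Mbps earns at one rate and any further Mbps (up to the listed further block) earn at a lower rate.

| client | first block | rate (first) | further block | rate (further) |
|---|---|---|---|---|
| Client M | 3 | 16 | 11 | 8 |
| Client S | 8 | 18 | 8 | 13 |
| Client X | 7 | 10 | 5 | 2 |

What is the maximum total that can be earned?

374

Treat each block as its own option and order by rate: Client S/tier1 18 > Client M/tier1 16 > Client S/tier2 13 > Client X/tier1 10 > Client M/tier2 8 > Client X/tier2 2.
Fill Client S tier1 block (8 at 18) ; 19 left.
Client M tier1 at 16: fill all 3 ; 16 left.
Client S tier2 at 13: fill all 8 ; 8 left.
Client X/tier1 (10): +7 ; 1 left.
1 remain; put them into Client M tier2 at 8.
Total = 18×8 + 16×3 + 13×8 + 10×7 + 8×1 = 374.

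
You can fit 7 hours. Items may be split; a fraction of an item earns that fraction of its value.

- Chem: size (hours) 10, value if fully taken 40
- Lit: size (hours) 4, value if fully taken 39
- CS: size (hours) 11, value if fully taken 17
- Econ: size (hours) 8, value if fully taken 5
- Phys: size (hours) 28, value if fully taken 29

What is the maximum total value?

Best value per unit of size first: Lit 39/4≈9.75, Chem 40/10≈4, CS 17/11≈1.55, Phys 29/28≈1.04, Econ 5/8≈0.625.
Take all of Lit (4 hours, value 39) → 3 hours left.
Only 3 hours remain; take 3/10 of Chem for value 40×3/10 = 12.
Total value = 51.

51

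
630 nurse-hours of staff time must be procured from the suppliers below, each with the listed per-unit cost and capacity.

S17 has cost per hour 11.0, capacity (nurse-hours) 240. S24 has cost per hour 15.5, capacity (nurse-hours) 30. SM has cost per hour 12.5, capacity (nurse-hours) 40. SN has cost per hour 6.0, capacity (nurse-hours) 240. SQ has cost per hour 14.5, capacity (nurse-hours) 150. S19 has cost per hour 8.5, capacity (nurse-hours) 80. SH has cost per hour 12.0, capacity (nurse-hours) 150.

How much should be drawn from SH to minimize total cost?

70

Use suppliers in increasing cost order.
Take 240 from SN at 6.0 ; need 390 more.
Take 80 from S19 at 8.5 ; need 310 more.
S17 at 11.0: take all 240 nurse-hours ; 70 still needed.
SH (12.0): take the remaining 70 ; done.
SM, SQ, S24: unused.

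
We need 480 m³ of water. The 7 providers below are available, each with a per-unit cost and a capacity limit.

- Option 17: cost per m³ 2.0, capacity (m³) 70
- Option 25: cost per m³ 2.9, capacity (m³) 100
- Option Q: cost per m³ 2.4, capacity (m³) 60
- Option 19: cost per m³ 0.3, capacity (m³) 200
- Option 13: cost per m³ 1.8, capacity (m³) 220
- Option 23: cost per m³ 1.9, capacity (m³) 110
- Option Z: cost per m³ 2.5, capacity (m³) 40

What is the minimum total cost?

570

Use providers in increasing cost order.
Take 200 from Option 19 at 0.3 ; need 280 more.
Option 13 (1.8): use full 220 ; 60 m³ to go.
Take 60 from Option 23 at 1.9 to finish.
Option 17, Option Q, Option Z, Option 25: unused.
Cost = 200×0.3 + 220×1.8 + 60×1.9 = 570.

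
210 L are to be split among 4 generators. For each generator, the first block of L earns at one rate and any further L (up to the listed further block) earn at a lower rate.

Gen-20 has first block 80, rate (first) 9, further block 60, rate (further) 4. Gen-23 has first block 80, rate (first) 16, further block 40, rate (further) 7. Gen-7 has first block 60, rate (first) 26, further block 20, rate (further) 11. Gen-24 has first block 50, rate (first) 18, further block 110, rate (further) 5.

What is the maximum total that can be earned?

Treat each block as its own option and order by rate: Gen-7/tier1 26 > Gen-24/tier1 18 > Gen-23/tier1 16 > Gen-7/tier2 11 > Gen-20/tier1 9 > Gen-23/tier2 7 > Gen-24/tier2 5 > Gen-20/tier2 4.
Gen-7 tier1 at 26: fill all 60 ; 150 left.
Fill Gen-24 tier1 block (50 at 18) ; 100 left.
Gen-23/tier1 (16): +80 ; 20 left.
Gen-7/tier2 (11): +20 ; 0 left.
Total = 26×60 + 18×50 + 16×80 + 11×20 = 3960.

3960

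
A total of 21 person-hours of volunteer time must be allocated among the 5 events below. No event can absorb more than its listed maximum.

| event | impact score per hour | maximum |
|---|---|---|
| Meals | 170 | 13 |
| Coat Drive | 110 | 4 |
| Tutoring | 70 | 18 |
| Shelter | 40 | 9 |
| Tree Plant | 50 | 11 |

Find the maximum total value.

Rank by impact score per hour: Meals 170 > Coat Drive 110 > Tutoring 70 > Tree Plant 50 > Shelter 40.
Give Meals 13 to hit its cap of 13 ; 8 left.
Coat Drive: +4 to 4 (cap) ; 4 left.
Tutoring has room for 18 but only 4 remain, so it gets 4.
Total = 170×13 + 110×4 + 70×4 = 2930.

2930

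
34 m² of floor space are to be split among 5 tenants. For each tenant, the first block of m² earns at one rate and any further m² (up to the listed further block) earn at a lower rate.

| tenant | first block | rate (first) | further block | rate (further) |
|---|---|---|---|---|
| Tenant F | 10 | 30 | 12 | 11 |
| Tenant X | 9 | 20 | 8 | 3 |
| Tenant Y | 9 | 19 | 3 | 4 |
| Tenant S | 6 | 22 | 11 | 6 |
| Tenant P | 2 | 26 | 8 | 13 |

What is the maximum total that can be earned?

797

Order all 10 blocks by rate: Tenant F/tier1 30 > Tenant P/tier1 26 > Tenant S/tier1 22 > Tenant X/tier1 20 > Tenant Y/tier1 19 > Tenant P/tier2 13 > Tenant F/tier2 11 > Tenant S/tier2 6 > Tenant Y/tier2 4 > Tenant X/tier2 3.
Tenant F tier1 at 30: fill all 10 ; 24 left.
Tenant P/tier1 (26): +2 ; 22 left.
Fill Tenant S tier1 block (6 at 22) ; 16 left.
Tenant X/tier1 (20): +9 ; 7 left.
Tenant Y/tier1: +7 of 9 at 19; pool empty.
Total = 30×10 + 26×2 + 22×6 + 20×9 + 19×7 = 797.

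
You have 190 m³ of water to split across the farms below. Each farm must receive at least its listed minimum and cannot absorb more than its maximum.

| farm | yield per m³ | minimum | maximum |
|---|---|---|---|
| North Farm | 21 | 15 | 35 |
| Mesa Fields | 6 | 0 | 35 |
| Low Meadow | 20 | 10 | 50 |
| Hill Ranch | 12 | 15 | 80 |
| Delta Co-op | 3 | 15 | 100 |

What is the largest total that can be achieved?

2800

Meeting every minimum uses 15+0+10+15+15 = 55 m³, leaving 135.
Rank by yield per m³: North Farm 21 > Low Meadow 20 > Hill Ranch 12 > Mesa Fields 6 > Delta Co-op 3.
Give North Farm 20 more to hit its cap of 35 — 115 left.
Give Low Meadow 40 more to hit its cap of 50 — 75 left.
Hill Ranch: +65 to 80 (cap) — 10 left.
Mesa Fields: +10 (room for 35) → 10. Pool exhausted.
Total = 21×35 + 6×10 + 20×50 + 12×80 + 3×15 = 2800.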